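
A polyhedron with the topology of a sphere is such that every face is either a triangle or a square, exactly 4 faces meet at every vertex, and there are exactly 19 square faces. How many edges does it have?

50

Let x be the number of triangles; then F = 19 + x.
Edge–face incidences: 2E = 4·19 + 3·x = 76 + 3x.
Every vertex has degree 4, so 4V = 2E.
Euler: V − E + F = 2 ⇒ (2E)/4 − E + (19 + x) = 2.
Multiply by 8: 2·(2E) − 4·(2E) + 8·(19 + x) = 16, i.e. 152 + 8x − 2·(76 + 3x) = 16.
Collecting terms: 2x = 16, so x = 8.
Then 2E = 76 + 3·8 = 100, so E = 50, V = 2E/4 = 25, F = 19 + 8 = 27.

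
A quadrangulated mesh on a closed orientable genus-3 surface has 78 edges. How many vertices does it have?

χ = 2 − 2·3 = -4, and every face is a square so 4F = 2E.
F = 2E/4 = 39. Then V = -4 + E − F = -4 + 78 − 39 = 35.

35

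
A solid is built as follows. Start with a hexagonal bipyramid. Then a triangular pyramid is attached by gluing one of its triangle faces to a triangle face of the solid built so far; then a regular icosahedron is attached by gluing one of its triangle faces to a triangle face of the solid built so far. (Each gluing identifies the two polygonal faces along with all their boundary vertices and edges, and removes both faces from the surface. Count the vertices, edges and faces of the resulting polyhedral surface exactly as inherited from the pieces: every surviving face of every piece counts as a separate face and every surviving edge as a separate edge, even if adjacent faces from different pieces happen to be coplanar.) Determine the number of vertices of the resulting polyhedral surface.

A hexagonal bipyramid: V=8, E=18, F=12.
Attach a triangular pyramid (V=4, E=6, F=4) along a 3-gon: merge 3 vertices and 3 edges, delete both glued faces → V=9, E=21, F=14.
Attach a regular icosahedron (V=12, E=30, F=20) along a 3-gon: merge 3 vertices and 3 edges, delete both glued faces → V=18, E=48, F=32.
Check: V − E + F = 18 − 48 + 32 = 2.

18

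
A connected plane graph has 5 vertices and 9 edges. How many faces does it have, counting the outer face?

Euler's formula for a connected plane graph: V − E + F = 2, so F = 2 − 5 + 9 = 6.

6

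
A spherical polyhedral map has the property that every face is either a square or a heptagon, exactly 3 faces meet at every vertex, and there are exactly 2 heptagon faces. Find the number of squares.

7

Let x be the number of squares; then F = 2 + x.
Edge–face incidences: 2E = 7·2 + 4·x = 14 + 4x.
Every vertex has degree 3, so 3V = 2E.
Euler: V − E + F = 2 ⇒ (2E)/3 − E + (2 + x) = 2.
Multiply by 6: 2·(2E) − 3·(2E) + 6·(2 + x) = 12, i.e. 12 + 6x − (14 + 4x) = 12.
Collecting terms: 2x − 2 = 12, so 2x = 14, so x = 7.
Then 2E = 14 + 4·7 = 42, so E = 21, V = 2E/3 = 14, F = 2 + 7 = 9.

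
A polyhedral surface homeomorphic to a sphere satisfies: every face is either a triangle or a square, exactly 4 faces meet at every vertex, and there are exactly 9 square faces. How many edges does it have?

30

Let x be the number of triangles; then F = 9 + x.
Edge–face incidences: 2E = 4·9 + 3·x = 36 + 3x.
Every vertex has degree 4, so 4V = 2E.
Euler: V − E + F = 2 ⇒ (2E)/4 − E + (9 + x) = 2.
Multiply by 8: 2·(2E) − 4·(2E) + 8·(9 + x) = 16, i.e. 72 + 8x − 2·(36 + 3x) = 16.
Collecting terms: 2x = 16, so x = 8.
Then 2E = 36 + 3·8 = 60, so E = 30, V = 2E/4 = 15, F = 9 + 8 = 17.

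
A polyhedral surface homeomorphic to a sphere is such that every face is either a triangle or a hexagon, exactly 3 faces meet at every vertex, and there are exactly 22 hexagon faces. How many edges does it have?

Let x be the number of triangles; then F = 22 + x.
Edge–face incidences: 2E = 6·22 + 3·x = 132 + 3x.
Every vertex has degree 3, so 3V = 2E.
Euler: V − E + F = 2 ⇒ (2E)/3 − E + (22 + x) = 2.
Multiply by 6: 2·(2E) − 3·(2E) + 6·(22 + x) = 12, i.e. 132 + 6x − (132 + 3x) = 12.
Collecting terms: 3x = 12, so x = 4.
Then 2E = 132 + 3·4 = 144, so E = 72, V = 2E/3 = 48, F = 22 + 4 = 26.

72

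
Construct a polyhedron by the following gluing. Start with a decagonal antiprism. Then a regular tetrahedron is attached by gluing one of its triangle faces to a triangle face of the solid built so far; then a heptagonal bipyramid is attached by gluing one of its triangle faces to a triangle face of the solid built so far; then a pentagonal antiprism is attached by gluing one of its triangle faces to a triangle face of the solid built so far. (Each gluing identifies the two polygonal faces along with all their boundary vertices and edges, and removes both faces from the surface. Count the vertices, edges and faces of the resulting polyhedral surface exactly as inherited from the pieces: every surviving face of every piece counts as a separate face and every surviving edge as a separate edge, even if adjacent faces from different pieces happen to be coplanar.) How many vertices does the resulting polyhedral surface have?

34

A decagonal antiprism: V=20, E=40, F=22.
Attach a regular tetrahedron (V=4, E=6, F=4) along a 3-gon: merge 3 vertices and 3 edges, delete both glued faces → V=21, E=43, F=24.
Attach a heptagonal bipyramid (V=9, E=21, F=14) along a 3-gon: merge 3 vertices and 3 edges, delete both glued faces → V=27, E=61, F=36.
Attach a pentagonal antiprism (V=10, E=20, F=12) along a 3-gon: merge 3 vertices and 3 edges, delete both glued faces → V=34, E=78, F=46.
Check: V − E + F = 34 − 78 + 46 = 2.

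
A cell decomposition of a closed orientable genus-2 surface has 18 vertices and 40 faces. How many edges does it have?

For a closed orientable surface of genus 2, χ = 2 − 2·2 = -2.
E = V + F − (-2) = 18 + 40 − (-2) = 60.

60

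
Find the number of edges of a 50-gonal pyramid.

100

A pyramid on an n-gon base has one n-gon and n triangles: V = 50 + 1 = 51, E = 2·50 = 100, F = 50 + 1 = 51.
Check: V − E + F = 51 − 100 + 51 = 2.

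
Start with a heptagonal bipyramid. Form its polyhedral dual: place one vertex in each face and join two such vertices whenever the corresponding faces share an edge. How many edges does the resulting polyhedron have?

The base solid has V = 9, E = 21, F = 14.
The dual swaps V and F and preserves E: V′ = F = 14, E′ = E = 21, F′ = V = 9.

21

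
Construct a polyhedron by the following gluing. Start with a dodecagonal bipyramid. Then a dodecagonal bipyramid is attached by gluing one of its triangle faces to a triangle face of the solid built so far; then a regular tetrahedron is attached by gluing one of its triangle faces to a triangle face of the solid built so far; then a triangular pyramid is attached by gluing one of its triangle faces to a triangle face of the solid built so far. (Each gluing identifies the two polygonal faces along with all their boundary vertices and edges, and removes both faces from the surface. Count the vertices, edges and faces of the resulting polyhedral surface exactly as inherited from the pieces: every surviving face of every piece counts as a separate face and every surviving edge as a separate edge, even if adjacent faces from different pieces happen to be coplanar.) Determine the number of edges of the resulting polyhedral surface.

A dodecagonal bipyramid: V=14, E=36, F=24.
Attach a dodecagonal bipyramid (V=14, E=36, F=24) along a 3-gon: merge 3 vertices and 3 edges, delete both glued faces → V=25, E=69, F=46.
Attach a regular tetrahedron (V=4, E=6, F=4) along a 3-gon: merge 3 vertices and 3 edges, delete both glued faces → V=26, E=72, F=48.
Attach a triangular pyramid (V=4, E=6, F=4) along a 3-gon: merge 3 vertices and 3 edges, delete both glued faces → V=27, E=75, F=50.
Check: V − E + F = 27 − 75 + 50 = 2.

75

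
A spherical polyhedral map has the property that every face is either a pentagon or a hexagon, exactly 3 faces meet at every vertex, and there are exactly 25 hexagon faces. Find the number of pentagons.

Let x be the number of pentagons; then F = 25 + x.
Edge–face incidences: 2E = 6·25 + 5·x = 150 + 5x.
Every vertex has degree 3, so 3V = 2E.
Euler: V − E + F = 2 ⇒ (2E)/3 − E + (25 + x) = 2.
Multiply by 6: 2·(2E) − 3·(2E) + 6·(25 + x) = 12, i.e. 150 + 6x − (150 + 5x) = 12.
Collecting terms: x = 12.
Then 2E = 150 + 5·12 = 210, so E = 105, V = 2E/3 = 70, F = 25 + 12 = 37.

12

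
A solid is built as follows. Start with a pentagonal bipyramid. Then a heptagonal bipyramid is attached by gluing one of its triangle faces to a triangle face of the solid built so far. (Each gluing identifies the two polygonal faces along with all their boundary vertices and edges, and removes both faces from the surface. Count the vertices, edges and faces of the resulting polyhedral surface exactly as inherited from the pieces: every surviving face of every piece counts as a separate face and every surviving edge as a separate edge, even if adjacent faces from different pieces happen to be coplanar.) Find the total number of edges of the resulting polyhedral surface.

A pentagonal bipyramid: V=7, E=15, F=10.
Attach a heptagonal bipyramid (V=9, E=21, F=14) along a 3-gon: merge 3 vertices and 3 edges, delete both glued faces → V=13, E=33, F=22.
Check: V − E + F = 13 − 33 + 22 = 2.

33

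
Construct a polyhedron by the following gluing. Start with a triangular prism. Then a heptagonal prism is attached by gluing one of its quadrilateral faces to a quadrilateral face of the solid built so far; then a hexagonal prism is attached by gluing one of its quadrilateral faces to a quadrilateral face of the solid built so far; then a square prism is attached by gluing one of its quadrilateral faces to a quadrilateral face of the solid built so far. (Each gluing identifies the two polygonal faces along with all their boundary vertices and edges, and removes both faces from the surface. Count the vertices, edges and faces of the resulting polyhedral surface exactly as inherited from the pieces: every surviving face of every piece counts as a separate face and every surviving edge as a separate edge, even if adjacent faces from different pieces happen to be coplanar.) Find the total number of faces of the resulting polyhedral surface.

A triangular prism: V=6, E=9, F=5.
Attach a heptagonal prism (V=14, E=21, F=9) along a 4-gon: merge 4 vertices and 4 edges, delete both glued faces → V=16, E=26, F=12.
Attach a hexagonal prism (V=12, E=18, F=8) along a 4-gon: merge 4 vertices and 4 edges, delete both glued faces → V=24, E=40, F=18.
Attach a square prism (V=8, E=12, F=6) along a 4-gon: merge 4 vertices and 4 edges, delete both glued faces → V=28, E=48, F=22.
Check: V − E + F = 28 − 48 + 22 = 2.

22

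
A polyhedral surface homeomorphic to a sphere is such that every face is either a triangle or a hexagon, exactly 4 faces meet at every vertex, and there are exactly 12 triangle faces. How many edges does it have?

24

Let x be the number of hexagons; then F = 12 + x.
Edge–face incidences: 2E = 3·12 + 6·x = 36 + 6x.
Every vertex has degree 4, so 4V = 2E.
Euler: V − E + F = 2 ⇒ (2E)/4 − E + (12 + x) = 2.
Multiply by 8: 2·(2E) − 4·(2E) + 8·(12 + x) = 16, i.e. 96 + 8x − 2·(36 + 6x) = 16.
Collecting terms: −4x + 24 = 16, so −4x = −8, so x = 2.
Then 2E = 36 + 6·2 = 48, so E = 24, V = 2E/4 = 12, F = 12 + 2 = 14.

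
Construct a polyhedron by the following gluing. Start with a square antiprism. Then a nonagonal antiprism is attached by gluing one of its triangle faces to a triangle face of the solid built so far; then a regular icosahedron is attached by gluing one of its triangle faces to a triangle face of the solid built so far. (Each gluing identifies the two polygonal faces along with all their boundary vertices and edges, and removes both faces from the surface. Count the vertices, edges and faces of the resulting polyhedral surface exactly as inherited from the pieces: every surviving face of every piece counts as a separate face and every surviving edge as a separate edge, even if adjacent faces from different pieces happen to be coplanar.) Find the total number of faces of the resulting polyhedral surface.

A square antiprism: V=8, E=16, F=10.
Attach a nonagonal antiprism (V=18, E=36, F=20) along a 3-gon: merge 3 vertices and 3 edges, delete both glued faces → V=23, E=49, F=28.
Attach a regular icosahedron (V=12, E=30, F=20) along a 3-gon: merge 3 vertices and 3 edges, delete both glued faces → V=32, E=76, F=46.
Check: V − E + F = 32 − 76 + 46 = 2.

46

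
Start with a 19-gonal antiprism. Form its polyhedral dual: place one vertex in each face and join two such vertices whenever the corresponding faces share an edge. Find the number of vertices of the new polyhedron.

The base solid has V = 38, E = 76, F = 40.
The dual swaps V and F and preserves E: V′ = F = 40, E′ = E = 76, F′ = V = 38.

40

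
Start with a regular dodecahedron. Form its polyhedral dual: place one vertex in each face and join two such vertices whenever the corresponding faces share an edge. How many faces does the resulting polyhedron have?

The base solid has V = 20, E = 30, F = 12.
The dual swaps V and F and preserves E: V′ = F = 12, E′ = E = 30, F′ = V = 20.

20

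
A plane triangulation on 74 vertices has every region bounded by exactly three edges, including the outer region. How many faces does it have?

In a plane triangulation 3F = 2E and V − E + F = 2, so F = 2V − 4 = 2·74 − 4 = 144.

144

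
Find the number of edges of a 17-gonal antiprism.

An antiprism on an n-gon has two n-gon caps and 2n triangles: V = 2·17 = 34, E = 4·17 = 68, F = 2·17 + 2 = 36.

68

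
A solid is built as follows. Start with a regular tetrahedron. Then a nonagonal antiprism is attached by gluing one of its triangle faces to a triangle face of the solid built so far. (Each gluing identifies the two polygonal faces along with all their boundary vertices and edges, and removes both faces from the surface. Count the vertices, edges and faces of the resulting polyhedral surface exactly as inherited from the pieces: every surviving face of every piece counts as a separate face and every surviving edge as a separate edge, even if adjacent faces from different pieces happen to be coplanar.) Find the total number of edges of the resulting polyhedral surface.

39

A regular tetrahedron: V=4, E=6, F=4.
Attach a nonagonal antiprism (V=18, E=36, F=20) along a 3-gon: merge 3 vertices and 3 edges, delete both glued faces → V=19, E=39, F=22.
Check: V − E + F = 19 − 39 + 22 = 2.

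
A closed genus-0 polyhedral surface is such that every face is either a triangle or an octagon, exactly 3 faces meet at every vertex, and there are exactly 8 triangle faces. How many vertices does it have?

24

Let x be the number of octagons; then F = 8 + x.
Edge–face incidences: 2E = 3·8 + 8·x = 24 + 8x.
Every vertex has degree 3, so 3V = 2E.
Euler: V − E + F = 2 ⇒ (2E)/3 − E + (8 + x) = 2.
Multiply by 6: 2·(2E) − 3·(2E) + 6·(8 + x) = 12, i.e. 48 + 6x − (24 + 8x) = 12.
Collecting terms: −2x + 24 = 12, so −2x = −12, so x = 6.
Then 2E = 24 + 8·6 = 72, so E = 36, V = 2E/3 = 24, F = 8 + 6 = 14.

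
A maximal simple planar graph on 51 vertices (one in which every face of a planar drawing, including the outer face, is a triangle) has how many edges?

In a plane triangulation 3F = 2E and V − E + F = 2, so E = 3V − 6 = 3·51 − 6 = 147.

147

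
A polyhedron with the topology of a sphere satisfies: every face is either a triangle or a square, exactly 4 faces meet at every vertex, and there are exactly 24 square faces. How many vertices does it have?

30

Let x be the number of triangles; then F = 24 + x.
Edge–face incidences: 2E = 4·24 + 3·x = 96 + 3x.
Every vertex has degree 4, so 4V = 2E.
Euler: V − E + F = 2 ⇒ (2E)/4 − E + (24 + x) = 2.
Multiply by 8: 2·(2E) − 4·(2E) + 8·(24 + x) = 16, i.e. 192 + 8x − 2·(96 + 3x) = 16.
Collecting terms: 2x = 16, so x = 8.
Then 2E = 96 + 3·8 = 120, so E = 60, V = 2E/4 = 30, F = 24 + 8 = 32.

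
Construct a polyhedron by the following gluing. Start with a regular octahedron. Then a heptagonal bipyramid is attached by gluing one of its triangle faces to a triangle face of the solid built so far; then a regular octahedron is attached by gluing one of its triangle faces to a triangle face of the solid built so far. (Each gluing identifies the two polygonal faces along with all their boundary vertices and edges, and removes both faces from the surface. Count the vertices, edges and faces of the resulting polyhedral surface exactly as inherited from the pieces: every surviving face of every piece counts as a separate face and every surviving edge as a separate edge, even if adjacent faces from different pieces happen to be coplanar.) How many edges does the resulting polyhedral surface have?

39

A regular octahedron: V=6, E=12, F=8.
Attach a heptagonal bipyramid (V=9, E=21, F=14) along a 3-gon: merge 3 vertices and 3 edges, delete both glued faces → V=12, E=30, F=20.
Attach a regular octahedron (V=6, E=12, F=8) along a 3-gon: merge 3 vertices and 3 edges, delete both glued faces → V=15, E=39, F=26.
Check: V − E + F = 15 − 39 + 26 = 2.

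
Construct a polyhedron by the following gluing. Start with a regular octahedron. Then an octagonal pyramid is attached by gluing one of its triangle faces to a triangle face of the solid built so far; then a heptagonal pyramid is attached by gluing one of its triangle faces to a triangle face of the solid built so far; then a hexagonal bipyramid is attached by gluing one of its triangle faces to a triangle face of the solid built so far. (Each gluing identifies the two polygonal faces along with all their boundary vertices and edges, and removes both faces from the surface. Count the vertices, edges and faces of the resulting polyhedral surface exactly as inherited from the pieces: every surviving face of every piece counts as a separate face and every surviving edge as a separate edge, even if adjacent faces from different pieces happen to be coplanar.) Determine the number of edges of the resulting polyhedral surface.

A regular octahedron: V=6, E=12, F=8.
Attach an octagonal pyramid (V=9, E=16, F=9) along a 3-gon: merge 3 vertices and 3 edges, delete both glued faces → V=12, E=25, F=15.
Attach a heptagonal pyramid (V=8, E=14, F=8) along a 3-gon: merge 3 vertices and 3 edges, delete both glued faces → V=17, E=36, F=21.
Attach a hexagonal bipyramid (V=8, E=18, F=12) along a 3-gon: merge 3 vertices and 3 edges, delete both glued faces → V=22, E=51, F=31.
Check: V − E + F = 22 − 51 + 31 = 2.

51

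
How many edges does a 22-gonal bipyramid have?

A bipyramid over an n-gon has 2n triangular faces and n + 2 vertices: V = 22 + 2 = 24, E = 3·22 = 66, F = 2·22 = 44.
Check: V − E + F = 24 − 66 + 44 = 2.

66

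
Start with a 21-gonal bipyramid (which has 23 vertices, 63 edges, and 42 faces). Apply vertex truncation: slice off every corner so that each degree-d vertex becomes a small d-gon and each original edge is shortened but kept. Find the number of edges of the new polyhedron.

Truncation replaces each original edge-end by a new vertex, so V′ = 2E = 126.
Each original edge survives, and each old vertex of degree d contributes d new edges; summing degrees gives Σd = 2E, so E′ = E + 2E = 3E = 189.
Each original face survives and each original vertex becomes one new face: F′ = F + V = 65.

189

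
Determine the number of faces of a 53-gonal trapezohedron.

106

The n-trapezohedron (dual of the n-antiprism) has V = 2·53 + 2 = 108, E = 4·53 = 212, F = 2·53 = 106.
Check: V − E + F = 108 − 212 + 106 = 2.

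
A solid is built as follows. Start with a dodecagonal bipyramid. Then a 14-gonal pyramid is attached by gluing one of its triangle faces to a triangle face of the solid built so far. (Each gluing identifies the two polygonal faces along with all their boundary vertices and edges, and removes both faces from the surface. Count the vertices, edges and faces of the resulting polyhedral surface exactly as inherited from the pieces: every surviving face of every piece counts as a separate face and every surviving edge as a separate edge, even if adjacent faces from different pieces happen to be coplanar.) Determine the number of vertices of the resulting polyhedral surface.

A dodecagonal bipyramid: V=14, E=36, F=24.
Attach a 14-gonal pyramid (V=15, E=28, F=15) along a 3-gon: merge 3 vertices and 3 edges, delete both glued faces → V=26, E=61, F=37.
Check: V − E + F = 26 − 61 + 37 = 2.

26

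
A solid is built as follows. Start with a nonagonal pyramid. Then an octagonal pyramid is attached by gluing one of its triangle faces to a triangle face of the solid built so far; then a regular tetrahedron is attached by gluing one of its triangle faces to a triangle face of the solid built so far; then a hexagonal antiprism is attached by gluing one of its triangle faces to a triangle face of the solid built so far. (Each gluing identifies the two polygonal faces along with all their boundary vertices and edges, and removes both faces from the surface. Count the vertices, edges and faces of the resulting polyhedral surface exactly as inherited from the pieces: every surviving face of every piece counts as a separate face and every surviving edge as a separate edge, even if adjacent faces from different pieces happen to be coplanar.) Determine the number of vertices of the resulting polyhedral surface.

26

A nonagonal pyramid: V=10, E=18, F=10.
Attach an octagonal pyramid (V=9, E=16, F=9) along a 3-gon: merge 3 vertices and 3 edges, delete both glued faces → V=16, E=31, F=17.
Attach a regular tetrahedron (V=4, E=6, F=4) along a 3-gon: merge 3 vertices and 3 edges, delete both glued faces → V=17, E=34, F=19.
Attach a hexagonal antiprism (V=12, E=24, F=14) along a 3-gon: merge 3 vertices and 3 edges, delete both glued faces → V=26, E=55, F=31.
Check: V − E + F = 26 − 55 + 31 = 2.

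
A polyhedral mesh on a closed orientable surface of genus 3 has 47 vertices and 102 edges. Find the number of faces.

51

For a closed orientable surface of genus 3, χ = 2 − 2·3 = -4.
F = -4 − V + E = -4 − 47 + 102 = 51.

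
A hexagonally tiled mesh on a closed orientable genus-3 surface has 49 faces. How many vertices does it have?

94

χ = 2 − 2·3 = -4, and every face is a hexagon so 6F = 2E.
E = 6·49/2 = 147. Then V = -4 + E − F = -4 + 147 − 49 = 94.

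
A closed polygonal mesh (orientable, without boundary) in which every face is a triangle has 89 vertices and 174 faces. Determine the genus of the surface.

0

Every face is a triangle, so 2E = 3·174 = 522, giving E = 261.
χ = V − E + F = 89 − 261 + 174 = 2.
For a closed orientable surface χ = 2 − 2g, so g = (2 − (2))/2 = 0.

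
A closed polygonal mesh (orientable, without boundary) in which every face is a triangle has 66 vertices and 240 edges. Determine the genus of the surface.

Every face is a triangle and each edge borders two faces, so 3F = 2·240, giving F = 160.
χ = V − E + F = 66 − 240 + 160 = -14.
For a closed orientable surface χ = 2 − 2g, so g = (2 − (-14))/2 = 8.

8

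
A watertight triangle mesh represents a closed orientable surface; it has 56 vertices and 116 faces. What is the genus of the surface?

2

Every face is a triangle, so 2E = 3·116 = 348, giving E = 174.
χ = V − E + F = 56 − 174 + 116 = -2.
For a closed orientable surface χ = 2 − 2g, so g = (2 − (-2))/2 = 2.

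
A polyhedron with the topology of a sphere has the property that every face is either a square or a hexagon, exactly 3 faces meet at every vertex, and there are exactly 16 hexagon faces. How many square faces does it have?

6

Let x be the number of squares; then F = 16 + x.
Edge–face incidences: 2E = 6·16 + 4·x = 96 + 4x.
Every vertex has degree 3, so 3V = 2E.
Euler: V − E + F = 2 ⇒ (2E)/3 − E + (16 + x) = 2.
Multiply by 6: 2·(2E) − 3·(2E) + 6·(16 + x) = 12, i.e. 96 + 6x − (96 + 4x) = 12.
Collecting terms: 2x = 12, so x = 6.
Then 2E = 96 + 4·6 = 120, so E = 60, V = 2E/3 = 40, F = 16 + 6 = 22.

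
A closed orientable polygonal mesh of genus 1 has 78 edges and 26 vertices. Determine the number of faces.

For a closed orientable surface of genus 1, χ = 2 − 2·1 = 0.
F = 0 − V + E = 0 − 26 + 78 = 52.

52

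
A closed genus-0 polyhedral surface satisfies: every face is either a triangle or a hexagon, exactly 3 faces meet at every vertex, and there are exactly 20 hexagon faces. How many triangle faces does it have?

Let x be the number of triangles; then F = 20 + x.
Edge–face incidences: 2E = 6·20 + 3·x = 120 + 3x.
Every vertex has degree 3, so 3V = 2E.
Euler: V − E + F = 2 ⇒ (2E)/3 − E + (20 + x) = 2.
Multiply by 6: 2·(2E) − 3·(2E) + 6·(20 + x) = 12, i.e. 120 + 6x − (120 + 3x) = 12.
Collecting terms: 3x = 12, so x = 4.
Then 2E = 120 + 3·4 = 132, so E = 66, V = 2E/3 = 44, F = 20 + 4 = 24.

4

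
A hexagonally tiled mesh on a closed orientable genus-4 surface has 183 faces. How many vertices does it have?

360

χ = 2 − 2·4 = -6, and every face is a hexagon so 6F = 2E.
E = 6·183/2 = 549. Then V = -6 + E − F = -6 + 549 − 183 = 360.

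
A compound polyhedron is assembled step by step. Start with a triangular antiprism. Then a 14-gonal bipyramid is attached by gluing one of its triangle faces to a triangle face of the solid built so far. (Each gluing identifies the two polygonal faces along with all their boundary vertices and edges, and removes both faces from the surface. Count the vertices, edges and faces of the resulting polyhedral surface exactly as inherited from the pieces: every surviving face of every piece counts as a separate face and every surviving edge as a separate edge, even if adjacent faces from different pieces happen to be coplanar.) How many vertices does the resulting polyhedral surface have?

19

A triangular antiprism: V=6, E=12, F=8.
Attach a 14-gonal bipyramid (V=16, E=42, F=28) along a 3-gon: merge 3 vertices and 3 edges, delete both glued faces → V=19, E=51, F=34.
Check: V − E + F = 19 − 51 + 34 = 2.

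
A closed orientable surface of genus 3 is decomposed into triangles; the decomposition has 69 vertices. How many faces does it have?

χ = 2 − 2·3 = -4, and every face is a triangle so 3F = 2E.
V − E + F = -4 with E = 3F/2 gives 69 − (3/2 − 1)·F = -4, so F = 146 and E = 219.

146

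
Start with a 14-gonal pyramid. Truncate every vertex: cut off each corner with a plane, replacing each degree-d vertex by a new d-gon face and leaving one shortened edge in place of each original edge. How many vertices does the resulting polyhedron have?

56

The base solid has V = 15, E = 28, F = 15.
Truncation replaces each original edge-end by a new vertex, so V′ = 2E = 56.
Each original edge survives, and each old vertex of degree d contributes d new edges; summing degrees gives Σd = 2E, so E′ = E + 2E = 3E = 84.
Each original face survives and each original vertex becomes one new face: F′ = F + V = 30.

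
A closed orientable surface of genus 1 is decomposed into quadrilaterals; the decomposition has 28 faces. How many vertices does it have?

28

χ = 2 − 2·1 = 0, and every face is a square so 4F = 2E.
E = 4·28/2 = 56. Then V = 0 + E − F = 0 + 56 − 28 = 28.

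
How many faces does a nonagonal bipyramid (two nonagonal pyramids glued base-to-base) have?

A bipyramid over an n-gon has 2n triangular faces and n + 2 vertices: V = 9 + 2 = 11, E = 3·9 = 27, F = 2·9 = 18.
Check: V − E + F = 11 − 27 + 18 = 2.

18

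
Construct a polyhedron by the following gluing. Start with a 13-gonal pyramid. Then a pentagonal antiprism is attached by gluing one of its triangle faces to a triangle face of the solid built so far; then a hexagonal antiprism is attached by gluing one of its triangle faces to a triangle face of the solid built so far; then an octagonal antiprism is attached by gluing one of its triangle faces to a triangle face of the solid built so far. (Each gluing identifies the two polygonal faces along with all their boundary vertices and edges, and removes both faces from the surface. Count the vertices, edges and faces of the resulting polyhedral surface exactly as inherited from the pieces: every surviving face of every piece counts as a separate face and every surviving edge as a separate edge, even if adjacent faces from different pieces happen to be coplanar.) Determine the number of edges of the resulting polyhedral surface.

93

A 13-gonal pyramid: V=14, E=26, F=14.
Attach a pentagonal antiprism (V=10, E=20, F=12) along a 3-gon: merge 3 vertices and 3 edges, delete both glued faces → V=21, E=43, F=24.
Attach a hexagonal antiprism (V=12, E=24, F=14) along a 3-gon: merge 3 vertices and 3 edges, delete both glued faces → V=30, E=64, F=36.
Attach an octagonal antiprism (V=16, E=32, F=18) along a 3-gon: merge 3 vertices and 3 edges, delete both glued faces → V=43, E=93, F=52.
Check: V − E + F = 43 − 93 + 52 = 2.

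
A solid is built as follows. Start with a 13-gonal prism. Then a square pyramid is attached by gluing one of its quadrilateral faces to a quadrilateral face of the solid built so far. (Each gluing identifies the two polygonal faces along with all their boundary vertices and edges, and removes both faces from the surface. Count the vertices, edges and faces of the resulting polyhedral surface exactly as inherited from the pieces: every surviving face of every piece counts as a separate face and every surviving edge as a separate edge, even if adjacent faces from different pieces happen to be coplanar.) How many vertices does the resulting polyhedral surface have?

A 13-gonal prism: V=26, E=39, F=15.
Attach a square pyramid (V=5, E=8, F=5) along a 4-gon: merge 4 vertices and 4 edges, delete both glued faces → V=27, E=43, F=18.
Check: V − E + F = 27 − 43 + 18 = 2.

27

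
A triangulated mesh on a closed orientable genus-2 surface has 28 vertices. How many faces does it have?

χ = 2 − 2·2 = -2, and every face is a triangle so 3F = 2E.
V − E + F = -2 with E = 3F/2 gives 28 − (3/2 − 1)·F = -2, so F = 60 and E = 90.

60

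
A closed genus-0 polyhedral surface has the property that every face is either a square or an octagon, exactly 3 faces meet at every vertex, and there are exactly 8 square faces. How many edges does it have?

24

Let x be the number of octagons; then F = 8 + x.
Edge–face incidences: 2E = 4·8 + 8·x = 32 + 8x.
Every vertex has degree 3, so 3V = 2E.
Euler: V − E + F = 2 ⇒ (2E)/3 − E + (8 + x) = 2.
Multiply by 6: 2·(2E) − 3·(2E) + 6·(8 + x) = 12, i.e. 48 + 6x − (32 + 8x) = 12.
Collecting terms: −2x + 16 = 12, so −2x = −4, so x = 2.
Then 2E = 32 + 8·2 = 48, so E = 24, V = 2E/3 = 16, F = 8 + 2 = 10.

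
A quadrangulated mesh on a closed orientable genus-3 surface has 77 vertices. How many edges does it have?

162

χ = 2 − 2·3 = -4, and every face is a square so 4F = 2E.
V − E + F = -4 with E = 4F/2 gives 77 − (4/2 − 1)·F = -4, so F = 81 and E = 162.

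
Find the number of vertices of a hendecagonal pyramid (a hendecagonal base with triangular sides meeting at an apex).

12

A pyramid on an n-gon base has one n-gon and n triangles: V = 11 + 1 = 12, E = 2·11 = 22, F = 11 + 1 = 12.
Check: V − E + F = 12 − 22 + 12 = 2.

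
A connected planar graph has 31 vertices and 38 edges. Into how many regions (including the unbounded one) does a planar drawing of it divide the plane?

Euler's formula for a connected plane graph: V − E + F = 2, so F = 2 − 31 + 38 = 9.

9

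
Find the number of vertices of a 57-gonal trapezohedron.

116

The n-trapezohedron (dual of the n-antiprism) has V = 2·57 + 2 = 116, E = 4·57 = 228, F = 2·57 = 114.
Check: V − E + F = 116 − 228 + 114 = 2.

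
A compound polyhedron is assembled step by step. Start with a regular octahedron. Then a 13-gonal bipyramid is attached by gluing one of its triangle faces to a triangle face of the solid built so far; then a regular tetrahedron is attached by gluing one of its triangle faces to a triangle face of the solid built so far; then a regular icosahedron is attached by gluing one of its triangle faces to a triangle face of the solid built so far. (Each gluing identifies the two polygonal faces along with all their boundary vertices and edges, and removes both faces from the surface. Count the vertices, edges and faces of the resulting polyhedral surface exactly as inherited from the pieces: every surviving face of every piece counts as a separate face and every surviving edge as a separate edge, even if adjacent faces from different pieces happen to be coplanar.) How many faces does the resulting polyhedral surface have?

A regular octahedron: V=6, E=12, F=8.
Attach a 13-gonal bipyramid (V=15, E=39, F=26) along a 3-gon: merge 3 vertices and 3 edges, delete both glued faces → V=18, E=48, F=32.
Attach a regular tetrahedron (V=4, E=6, F=4) along a 3-gon: merge 3 vertices and 3 edges, delete both glued faces → V=19, E=51, F=34.
Attach a regular icosahedron (V=12, E=30, F=20) along a 3-gon: merge 3 vertices and 3 edges, delete both glued faces → V=28, E=78, F=52.
Check: V − E + F = 28 − 78 + 52 = 2.

52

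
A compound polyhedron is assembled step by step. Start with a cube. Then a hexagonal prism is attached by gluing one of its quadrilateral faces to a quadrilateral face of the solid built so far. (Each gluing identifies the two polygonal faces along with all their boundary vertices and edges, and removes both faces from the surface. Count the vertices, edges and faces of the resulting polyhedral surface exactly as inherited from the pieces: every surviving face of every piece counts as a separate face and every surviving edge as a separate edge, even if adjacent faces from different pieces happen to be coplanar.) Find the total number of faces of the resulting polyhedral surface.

12

A cube: V=8, E=12, F=6.
Attach a hexagonal prism (V=12, E=18, F=8) along a 4-gon: merge 4 vertices and 4 edges, delete both glued faces → V=16, E=26, F=12.
Check: V − E + F = 16 − 26 + 12 = 2.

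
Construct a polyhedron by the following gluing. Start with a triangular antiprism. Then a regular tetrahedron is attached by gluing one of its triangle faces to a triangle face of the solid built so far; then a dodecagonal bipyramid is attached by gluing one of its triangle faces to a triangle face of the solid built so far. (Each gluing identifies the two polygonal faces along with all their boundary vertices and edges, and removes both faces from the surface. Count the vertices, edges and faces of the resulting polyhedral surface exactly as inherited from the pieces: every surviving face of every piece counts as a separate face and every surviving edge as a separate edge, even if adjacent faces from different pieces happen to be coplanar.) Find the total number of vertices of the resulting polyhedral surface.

18

A triangular antiprism: V=6, E=12, F=8.
Attach a regular tetrahedron (V=4, E=6, F=4) along a 3-gon: merge 3 vertices and 3 edges, delete both glued faces → V=7, E=15, F=10.
Attach a dodecagonal bipyramid (V=14, E=36, F=24) along a 3-gon: merge 3 vertices and 3 edges, delete both glued faces → V=18, E=48, F=32.
Check: V − E + F = 18 − 48 + 32 = 2.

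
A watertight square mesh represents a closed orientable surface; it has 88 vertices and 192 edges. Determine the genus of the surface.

Every face is a square and each edge borders two faces, so 4F = 2·192, giving F = 96.
χ = V − E + F = 88 − 192 + 96 = -8.
For a closed orientable surface χ = 2 − 2g, so g = (2 − (-8))/2 = 5.

5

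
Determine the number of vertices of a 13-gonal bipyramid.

15

A bipyramid over an n-gon has 2n triangular faces and n + 2 vertices: V = 13 + 2 = 15, E = 3·13 = 39, F = 2·13 = 26.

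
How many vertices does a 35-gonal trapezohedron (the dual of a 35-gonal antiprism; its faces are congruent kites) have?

72

The n-trapezohedron (dual of the n-antiprism) has V = 2·35 + 2 = 72, E = 4·35 = 140, F = 2·35 = 70.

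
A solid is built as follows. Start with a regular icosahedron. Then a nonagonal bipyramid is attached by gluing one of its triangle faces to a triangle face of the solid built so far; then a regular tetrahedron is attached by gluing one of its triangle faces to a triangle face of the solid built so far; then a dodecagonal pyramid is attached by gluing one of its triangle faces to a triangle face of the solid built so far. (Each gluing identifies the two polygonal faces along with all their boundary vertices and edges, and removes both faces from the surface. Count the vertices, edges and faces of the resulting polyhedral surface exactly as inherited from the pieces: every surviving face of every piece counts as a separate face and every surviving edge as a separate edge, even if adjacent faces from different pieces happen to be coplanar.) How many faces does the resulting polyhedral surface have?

49

A regular icosahedron: V=12, E=30, F=20.
Attach a nonagonal bipyramid (V=11, E=27, F=18) along a 3-gon: merge 3 vertices and 3 edges, delete both glued faces → V=20, E=54, F=36.
Attach a regular tetrahedron (V=4, E=6, F=4) along a 3-gon: merge 3 vertices and 3 edges, delete both glued faces → V=21, E=57, F=38.
Attach a dodecagonal pyramid (V=13, E=24, F=13) along a 3-gon: merge 3 vertices and 3 edges, delete both glued faces → V=31, E=78, F=49.
Check: V − E + F = 31 − 78 + 49 = 2.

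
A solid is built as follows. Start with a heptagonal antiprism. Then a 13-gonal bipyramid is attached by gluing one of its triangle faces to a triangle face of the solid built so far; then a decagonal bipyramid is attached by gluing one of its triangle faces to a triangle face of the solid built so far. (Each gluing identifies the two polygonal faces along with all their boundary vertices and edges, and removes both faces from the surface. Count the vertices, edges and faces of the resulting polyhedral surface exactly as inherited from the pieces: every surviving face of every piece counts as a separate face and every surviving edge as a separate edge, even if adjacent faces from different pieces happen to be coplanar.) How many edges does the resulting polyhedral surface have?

A heptagonal antiprism: V=14, E=28, F=16.
Attach a 13-gonal bipyramid (V=15, E=39, F=26) along a 3-gon: merge 3 vertices and 3 edges, delete both glued faces → V=26, E=64, F=40.
Attach a decagonal bipyramid (V=12, E=30, F=20) along a 3-gon: merge 3 vertices and 3 edges, delete both glued faces → V=35, E=91, F=58.
Check: V − E + F = 35 − 91 + 58 = 2.

91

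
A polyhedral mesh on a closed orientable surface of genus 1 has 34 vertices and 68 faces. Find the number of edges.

For a closed orientable surface of genus 1, χ = 2 − 2·1 = 0.
E = V + F − (0) = 34 + 68 − (0) = 102.

102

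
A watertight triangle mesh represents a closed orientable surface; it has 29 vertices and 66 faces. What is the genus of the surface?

Every face is a triangle, so 2E = 3·66 = 198, giving E = 99.
χ = V − E + F = 29 − 99 + 66 = -4.
For a closed orientable surface χ = 2 − 2g, so g = (2 − (-4))/2 = 3.

3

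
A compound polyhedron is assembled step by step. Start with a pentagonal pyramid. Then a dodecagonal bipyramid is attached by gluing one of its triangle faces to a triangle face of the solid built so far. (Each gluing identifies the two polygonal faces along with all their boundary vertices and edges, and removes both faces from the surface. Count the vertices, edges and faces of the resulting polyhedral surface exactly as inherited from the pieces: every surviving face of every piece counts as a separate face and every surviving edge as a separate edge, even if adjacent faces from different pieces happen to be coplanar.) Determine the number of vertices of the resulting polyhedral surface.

A pentagonal pyramid: V=6, E=10, F=6.
Attach a dodecagonal bipyramid (V=14, E=36, F=24) along a 3-gon: merge 3 vertices and 3 edges, delete both glued faces → V=17, E=43, F=28.
Check: V − E + F = 17 − 43 + 28 = 2.

17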